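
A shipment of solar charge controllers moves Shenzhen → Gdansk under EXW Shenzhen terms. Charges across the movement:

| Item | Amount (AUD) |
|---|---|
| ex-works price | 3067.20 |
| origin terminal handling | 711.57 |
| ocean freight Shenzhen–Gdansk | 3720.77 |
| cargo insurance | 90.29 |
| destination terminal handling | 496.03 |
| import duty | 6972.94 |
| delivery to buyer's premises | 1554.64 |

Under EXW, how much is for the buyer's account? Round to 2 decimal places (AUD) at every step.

EXW: the seller makes goods available at their premises; the buyer bears all onward costs.
Seller's account: goods 3067.20 = 3067.20
Buyer's account: origin terminal 711.57 + freight 3720.77 + insurance 90.29 + destination terminal 496.03 + duty 6972.94 + delivery 1554.64 = 13546.24

Buyer's account: AUD 13546.24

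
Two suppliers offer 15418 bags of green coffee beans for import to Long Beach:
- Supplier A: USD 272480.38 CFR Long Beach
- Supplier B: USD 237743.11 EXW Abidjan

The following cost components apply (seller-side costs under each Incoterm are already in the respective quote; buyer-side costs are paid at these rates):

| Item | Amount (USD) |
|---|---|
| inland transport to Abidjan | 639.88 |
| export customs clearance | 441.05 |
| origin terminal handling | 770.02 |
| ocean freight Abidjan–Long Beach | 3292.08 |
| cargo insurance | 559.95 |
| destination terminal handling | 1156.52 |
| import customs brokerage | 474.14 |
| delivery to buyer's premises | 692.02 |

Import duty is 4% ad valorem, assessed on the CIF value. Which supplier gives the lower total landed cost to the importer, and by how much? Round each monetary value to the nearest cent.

Supplier B is cheaper by USD 30778.01

Supplier A (CFR):
CIF value = CFR price + insurance = 272480.38 + 559.95 = 273040.33
Import duty = 273040.33 × 4% = 10921.61
Buyer bears (A): 559.95 + 1156.52 + 474.14 + 692.02 = 2882.63
Landed cost (A) = invoice 272480.38 + 2882.63 + duty 10921.61 = 286284.62
Supplier B (EXW):
CIF value = EXW price + inland to port + export clearance + origin terminal + freight + insurance = 237743.11 + 639.88 + 441.05 + 770.02 + 3292.08 + 559.95 = 243446.09
Import duty = 243446.09 × 4% = 9737.84
Buyer bears (B): 639.88 + 441.05 + 770.02 + 3292.08 + 559.95 + 1156.52 + 474.14 + 692.02 = 8025.66
Landed cost (B) = invoice 237743.11 + 8025.66 + duty 9737.84 = 255506.61
Difference = |286284.62 − 255506.61| = 30778.01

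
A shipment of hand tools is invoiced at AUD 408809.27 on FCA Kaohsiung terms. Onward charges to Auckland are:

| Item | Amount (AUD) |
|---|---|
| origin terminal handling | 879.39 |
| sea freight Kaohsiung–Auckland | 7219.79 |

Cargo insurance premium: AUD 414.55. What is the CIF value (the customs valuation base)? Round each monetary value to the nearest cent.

CIF = FCA price + pre-shipment costs + freight + insurance
CIF = 408809.27 + 879.39 + 7219.79 + 414.55 = 417323.00

CIF value: AUD 417323.00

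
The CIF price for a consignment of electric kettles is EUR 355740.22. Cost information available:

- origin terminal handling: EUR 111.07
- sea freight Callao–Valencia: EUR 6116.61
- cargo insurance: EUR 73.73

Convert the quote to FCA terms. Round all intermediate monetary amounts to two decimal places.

From CIF to FCA, the seller no longer bears: origin terminal, freight, insurance.
FCA price = 355740.22 − 111.07 − 6116.61 − 73.73 = 349438.81

FCA price: EUR 349438.81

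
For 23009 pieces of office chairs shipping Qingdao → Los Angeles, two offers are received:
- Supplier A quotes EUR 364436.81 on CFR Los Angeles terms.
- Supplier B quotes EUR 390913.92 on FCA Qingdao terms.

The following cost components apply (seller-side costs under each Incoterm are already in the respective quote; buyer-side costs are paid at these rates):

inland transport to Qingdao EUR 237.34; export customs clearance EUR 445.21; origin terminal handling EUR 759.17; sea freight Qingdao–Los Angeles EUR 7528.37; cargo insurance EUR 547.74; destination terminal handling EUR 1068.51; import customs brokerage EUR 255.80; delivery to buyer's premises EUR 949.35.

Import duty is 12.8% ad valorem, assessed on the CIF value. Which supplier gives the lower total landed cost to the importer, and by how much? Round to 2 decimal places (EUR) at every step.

Supplier A is cheaper by EUR 39214.53

Supplier A (CFR):
CIF value = CFR price + insurance = 364436.81 + 547.74 = 364984.55
Import duty = 364984.55 × 12.8% = 46718.02
Buyer bears (A): 547.74 + 1068.51 + 255.80 + 949.35 = 2821.40
Landed cost (A) = invoice 364436.81 + 2821.40 + duty 46718.02 = 413976.23
Supplier B (FCA):
CIF value = FCA price + origin terminal + freight + insurance = 390913.92 + 759.17 + 7528.37 + 547.74 = 399749.20
Import duty = 399749.20 × 12.8% = 51167.90
Buyer bears (B): 759.17 + 7528.37 + 547.74 + 1068.51 + 255.80 + 949.35 = 11108.94
Landed cost (B) = invoice 390913.92 + 11108.94 + duty 51167.90 = 453190.76
Difference = |413976.23 − 453190.76| = 39214.53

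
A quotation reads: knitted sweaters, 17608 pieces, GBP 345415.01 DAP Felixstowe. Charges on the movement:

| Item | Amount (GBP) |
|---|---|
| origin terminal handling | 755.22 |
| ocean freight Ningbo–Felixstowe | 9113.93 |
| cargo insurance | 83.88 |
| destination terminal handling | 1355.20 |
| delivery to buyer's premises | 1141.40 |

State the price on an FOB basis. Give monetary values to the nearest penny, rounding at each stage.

Not relevant to the conversion: origin terminal — on the seller under both DAP and FOB; already in the DAP price and stays in the FOB price.
From DAP to FOB, the seller no longer bears: freight, insurance, destination terminal, delivery.
FOB price = 345415.01 − 9113.93 − 83.88 − 1355.20 − 1141.40 = 333720.60

FOB price: GBP 333720.60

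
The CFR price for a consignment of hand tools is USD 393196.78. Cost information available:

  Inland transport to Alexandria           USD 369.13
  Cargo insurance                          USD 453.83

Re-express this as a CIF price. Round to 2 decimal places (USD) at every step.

CIF price: USD 393650.61

Not relevant to the conversion: inland to port — on the seller under both CFR and CIF; already in the CFR price and stays in the CIF price.
From CFR to CIF, the seller additionally bears: insurance.
CIF price = 393196.78 + 453.83 = 393650.61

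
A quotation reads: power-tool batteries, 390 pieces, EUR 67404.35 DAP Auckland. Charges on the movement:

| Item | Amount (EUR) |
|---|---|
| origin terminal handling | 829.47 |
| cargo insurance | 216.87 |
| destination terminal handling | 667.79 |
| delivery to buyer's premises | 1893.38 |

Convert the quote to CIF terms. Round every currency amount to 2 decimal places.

Not relevant to the conversion: insurance, origin terminal — on the seller under both DAP and CIF; already in the DAP price and stays in the CIF price.
From DAP to CIF, the seller no longer bears: destination terminal, delivery.
CIF price = 67404.35 − 667.79 − 1893.38 = 64843.18

CIF price: EUR 64843.18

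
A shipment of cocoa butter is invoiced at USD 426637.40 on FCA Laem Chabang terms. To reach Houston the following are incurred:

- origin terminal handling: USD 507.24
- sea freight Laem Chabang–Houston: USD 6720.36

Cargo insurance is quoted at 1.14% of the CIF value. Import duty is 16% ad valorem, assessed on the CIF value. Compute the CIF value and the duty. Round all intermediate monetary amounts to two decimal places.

CIF value: USD 438868.10; import duty: USD 70218.90

Let C be the CIF value. C = FCA price + pre-shipment costs + freight + 1.14% × C
C − 1.14% × C = 426637.40 + 507.24 + 6720.36
0.9886 × C = 433865.00
C = 433865.00 / 0.9886 = 438868.10
Insurance premium = 1.14% × 438868.10 = 5003.10
Import duty = 438868.10 × 16% = 70218.90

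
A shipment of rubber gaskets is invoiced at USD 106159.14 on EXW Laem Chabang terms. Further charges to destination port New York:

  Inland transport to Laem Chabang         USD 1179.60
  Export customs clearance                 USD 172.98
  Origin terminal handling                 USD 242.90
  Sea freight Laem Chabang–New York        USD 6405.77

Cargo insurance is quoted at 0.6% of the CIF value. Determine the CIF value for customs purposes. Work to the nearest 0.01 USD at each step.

CIF value: USD 114849.49

Let C be the CIF value. C = EXW price + pre-shipment costs + freight + 0.6% × C
C − 0.6% × C = 106159.14 + 1179.60 + 172.98 + 242.90 + 6405.77
0.994 × C = 114160.39
C = 114160.39 / 0.994 = 114849.49
Insurance premium = 0.6% × 114849.49 = 689.10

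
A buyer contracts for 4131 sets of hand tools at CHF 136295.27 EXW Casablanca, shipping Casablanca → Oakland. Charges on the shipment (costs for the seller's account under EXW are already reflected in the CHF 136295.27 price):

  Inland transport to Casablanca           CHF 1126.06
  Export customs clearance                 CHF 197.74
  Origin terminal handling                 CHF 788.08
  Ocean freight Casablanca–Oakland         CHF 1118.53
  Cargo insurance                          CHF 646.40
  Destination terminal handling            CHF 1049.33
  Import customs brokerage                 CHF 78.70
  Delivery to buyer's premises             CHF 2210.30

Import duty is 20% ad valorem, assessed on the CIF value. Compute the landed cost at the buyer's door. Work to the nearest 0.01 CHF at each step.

EXW: the seller makes goods available at their premises; the buyer bears all onward costs.
CIF value = EXW price + inland to port + export clearance + origin terminal + freight + insurance = 136295.27 + 1126.06 + 197.74 + 788.08 + 1118.53 + 646.40 = 140172.08
Import duty = 140172.08 × 20% = 28034.42
Buyer bears: inland to port 1126.06 + export clearance 197.74 + origin terminal 788.08 + freight 1118.53 + insurance 646.40 + destination terminal 1049.33 + brokerage 78.70 + delivery 2210.30 + duty 28034.42 = 35249.56
Landed cost = invoice 136295.27 + 35249.56 = 171544.83

Total landed cost: CHF 171544.83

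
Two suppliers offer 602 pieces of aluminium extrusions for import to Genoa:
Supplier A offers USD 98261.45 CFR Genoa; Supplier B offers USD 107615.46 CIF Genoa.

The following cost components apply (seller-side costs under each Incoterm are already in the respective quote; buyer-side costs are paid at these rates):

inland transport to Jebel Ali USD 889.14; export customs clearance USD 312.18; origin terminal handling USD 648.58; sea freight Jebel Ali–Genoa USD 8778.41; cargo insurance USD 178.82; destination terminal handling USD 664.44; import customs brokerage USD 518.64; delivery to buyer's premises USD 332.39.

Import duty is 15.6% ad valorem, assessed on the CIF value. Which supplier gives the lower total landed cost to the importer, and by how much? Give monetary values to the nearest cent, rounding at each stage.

Supplier A (CFR):
CIF value = CFR price + insurance = 98261.45 + 178.82 = 98440.27
Import duty = 98440.27 × 15.6% = 15356.68
Buyer bears (A): 178.82 + 664.44 + 518.64 + 332.39 = 1694.29
Landed cost (A) = invoice 98261.45 + 1694.29 + duty 15356.68 = 115312.42
Supplier B (CIF):
The CIF price already equals the CIF value: 107615.46
Import duty = 107615.46 × 15.6% = 16788.01
Buyer bears (B): 664.44 + 518.64 + 332.39 = 1515.47
Landed cost (B) = invoice 107615.46 + 1515.47 + duty 16788.01 = 125918.94
Difference = |115312.42 − 125918.94| = 10606.52

Supplier A is cheaper by USD 10606.52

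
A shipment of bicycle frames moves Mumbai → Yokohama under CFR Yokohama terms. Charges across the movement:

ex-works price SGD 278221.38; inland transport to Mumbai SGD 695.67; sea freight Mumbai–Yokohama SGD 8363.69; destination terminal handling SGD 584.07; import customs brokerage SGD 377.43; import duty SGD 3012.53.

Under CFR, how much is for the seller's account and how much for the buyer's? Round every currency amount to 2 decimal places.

CFR: the seller pays costs through ocean freight to the destination port, but not insurance.
Seller's account: goods 278221.38 + inland to port 695.67 + freight 8363.69 = 287280.74
Buyer's account: destination terminal 584.07 + brokerage 377.43 + duty 3012.53 = 3974.03

Seller: SGD 287280.74; buyer: SGD 3974.03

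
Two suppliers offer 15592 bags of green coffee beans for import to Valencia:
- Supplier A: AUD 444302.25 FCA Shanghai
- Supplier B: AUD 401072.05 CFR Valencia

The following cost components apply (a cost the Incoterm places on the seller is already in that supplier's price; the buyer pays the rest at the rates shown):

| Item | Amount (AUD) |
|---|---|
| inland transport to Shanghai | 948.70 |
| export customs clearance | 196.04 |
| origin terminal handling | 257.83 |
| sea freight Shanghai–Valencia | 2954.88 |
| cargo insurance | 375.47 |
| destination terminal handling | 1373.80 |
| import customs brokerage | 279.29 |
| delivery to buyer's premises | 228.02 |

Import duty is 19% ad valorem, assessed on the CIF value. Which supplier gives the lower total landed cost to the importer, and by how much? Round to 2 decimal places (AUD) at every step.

Supplier A (FCA):
CIF value = FCA price + origin terminal + freight + insurance = 444302.25 + 257.83 + 2954.88 + 375.47 = 447890.43
Import duty = 447890.43 × 19% = 85099.18
Buyer bears (A): 257.83 + 2954.88 + 375.47 + 1373.80 + 279.29 + 228.02 = 5469.29
Landed cost (A) = invoice 444302.25 + 5469.29 + duty 85099.18 = 534870.72
Supplier B (CFR):
CIF value = CFR price + insurance = 401072.05 + 375.47 = 401447.52
Import duty = 401447.52 × 19% = 76275.03
Buyer bears (B): 375.47 + 1373.80 + 279.29 + 228.02 = 2256.58
Landed cost (B) = invoice 401072.05 + 2256.58 + duty 76275.03 = 479603.66
Difference = |534870.72 − 479603.66| = 55267.06

Supplier B is cheaper by AUD 55267.06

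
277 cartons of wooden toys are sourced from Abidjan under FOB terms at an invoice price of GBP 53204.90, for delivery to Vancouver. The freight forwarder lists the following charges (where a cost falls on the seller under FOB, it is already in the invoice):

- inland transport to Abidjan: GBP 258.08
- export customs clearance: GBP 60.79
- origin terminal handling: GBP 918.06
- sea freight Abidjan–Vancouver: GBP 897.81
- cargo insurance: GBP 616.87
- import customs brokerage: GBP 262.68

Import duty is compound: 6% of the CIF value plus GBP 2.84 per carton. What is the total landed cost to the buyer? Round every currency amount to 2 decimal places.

FOB: the seller bears costs until goods are on board at the origin port; the buyer bears freight, insurance and all costs thereafter.
Already in the invoice (seller's account under FOB): inland to port, export clearance, origin terminal — exclude.
CIF value = FOB price + freight + insurance = 53204.90 + 897.81 + 616.87 = 54719.58
Ad valorem component: 54719.58 × 6% = 3283.17
Specific component: 277 × 2.84 = 786.68
Import duty = 3283.17 + 786.68 = 4069.85
Buyer bears: freight 897.81 + insurance 616.87 + brokerage 262.68 + duty 4069.85 = 5847.21
Landed cost = invoice 53204.90 + 5847.21 = 59052.11

Total landed cost: GBP 59052.11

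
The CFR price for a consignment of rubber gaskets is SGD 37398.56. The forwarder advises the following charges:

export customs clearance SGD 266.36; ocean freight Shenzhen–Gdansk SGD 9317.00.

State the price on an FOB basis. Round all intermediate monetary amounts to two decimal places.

Not relevant to the conversion: export clearance — on the seller under both CFR and FOB; already in the CFR price and stays in the FOB price.
From CFR to FOB, the seller no longer bears: freight.
FOB price = 37398.56 − 9317.00 = 28081.56

FOB price: SGD 28081.56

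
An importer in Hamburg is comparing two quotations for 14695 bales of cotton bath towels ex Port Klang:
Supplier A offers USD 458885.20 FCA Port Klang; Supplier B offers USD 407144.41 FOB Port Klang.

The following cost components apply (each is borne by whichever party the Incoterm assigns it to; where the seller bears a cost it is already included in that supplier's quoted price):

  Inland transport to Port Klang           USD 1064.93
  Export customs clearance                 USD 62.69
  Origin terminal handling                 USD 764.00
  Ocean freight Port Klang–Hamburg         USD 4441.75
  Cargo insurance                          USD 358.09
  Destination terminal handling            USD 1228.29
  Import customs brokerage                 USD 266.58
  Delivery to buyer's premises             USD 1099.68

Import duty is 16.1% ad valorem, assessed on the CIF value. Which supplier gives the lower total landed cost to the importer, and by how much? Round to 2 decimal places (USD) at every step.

Supplier A (FCA):
CIF value = FCA price + origin terminal + freight + insurance = 458885.20 + 764.00 + 4441.75 + 358.09 = 464449.04
Import duty = 464449.04 × 16.1% = 74776.30
Buyer bears (A): 764.00 + 4441.75 + 358.09 + 1228.29 + 266.58 + 1099.68 = 8158.39
Landed cost (A) = invoice 458885.20 + 8158.39 + duty 74776.30 = 541819.89
Supplier B (FOB):
CIF value = FOB price + freight + insurance = 407144.41 + 4441.75 + 358.09 = 411944.25
Import duty = 411944.25 × 16.1% = 66323.02
Buyer bears (B): 4441.75 + 358.09 + 1228.29 + 266.58 + 1099.68 = 7394.39
Landed cost (B) = invoice 407144.41 + 7394.39 + duty 66323.02 = 480861.82
Difference = |541819.89 − 480861.82| = 60958.07

Supplier B is cheaper by USD 60958.07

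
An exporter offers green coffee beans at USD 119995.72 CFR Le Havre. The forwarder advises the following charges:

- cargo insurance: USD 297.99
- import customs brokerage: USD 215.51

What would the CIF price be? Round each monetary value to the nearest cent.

CIF price: USD 120293.71

Not relevant to the conversion: brokerage — on the buyer under both terms; not part of either seller's price.
From CFR to CIF, the seller additionally bears: insurance.
CIF price = 119995.72 + 297.99 = 120293.71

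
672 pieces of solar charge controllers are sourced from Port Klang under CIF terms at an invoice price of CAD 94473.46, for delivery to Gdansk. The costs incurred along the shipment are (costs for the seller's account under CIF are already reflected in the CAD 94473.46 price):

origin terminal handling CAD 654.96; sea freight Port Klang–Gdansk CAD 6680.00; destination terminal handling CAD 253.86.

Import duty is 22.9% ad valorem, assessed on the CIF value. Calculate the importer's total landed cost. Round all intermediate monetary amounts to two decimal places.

CIF: the seller pays costs through ocean freight and marine insurance to the destination port.
Already in the invoice (seller's account under CIF): origin terminal, freight — exclude.
The CIF price already equals the CIF value: 94473.46
Import duty = 94473.46 × 22.9% = 21634.42
Buyer bears: destination terminal 253.86 + duty 21634.42 = 21888.28
Landed cost = invoice 94473.46 + 21888.28 = 116361.74

Total landed cost: CAD 116361.74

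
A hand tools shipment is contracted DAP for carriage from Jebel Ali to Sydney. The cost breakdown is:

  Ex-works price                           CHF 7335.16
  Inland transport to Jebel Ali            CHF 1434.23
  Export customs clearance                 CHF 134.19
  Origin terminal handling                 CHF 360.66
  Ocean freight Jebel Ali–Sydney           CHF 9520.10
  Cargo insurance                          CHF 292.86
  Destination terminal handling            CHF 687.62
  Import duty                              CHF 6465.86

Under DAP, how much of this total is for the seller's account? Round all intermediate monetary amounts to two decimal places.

DAP: the seller bears all costs to the named destination except import duty and clearance.
Seller's account: goods 7335.16 + inland to port 1434.23 + export clearance 134.19 + origin terminal 360.66 + freight 9520.10 + insurance 292.86 + destination terminal 687.62 = 19764.82
Buyer's account: duty 6465.86 = 6465.86

Seller's account: CHF 19764.82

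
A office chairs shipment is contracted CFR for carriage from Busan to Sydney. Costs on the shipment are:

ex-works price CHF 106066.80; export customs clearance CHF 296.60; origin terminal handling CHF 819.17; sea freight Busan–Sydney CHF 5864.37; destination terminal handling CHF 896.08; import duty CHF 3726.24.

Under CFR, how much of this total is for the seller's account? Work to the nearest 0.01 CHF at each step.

Seller's account: CHF 113046.94

CFR: the seller pays costs through ocean freight to the destination port, but not insurance.
Seller's account: goods 106066.80 + export clearance 296.60 + origin terminal 819.17 + freight 5864.37 = 113046.94
Buyer's account: destination terminal 896.08 + duty 3726.24 = 4622.32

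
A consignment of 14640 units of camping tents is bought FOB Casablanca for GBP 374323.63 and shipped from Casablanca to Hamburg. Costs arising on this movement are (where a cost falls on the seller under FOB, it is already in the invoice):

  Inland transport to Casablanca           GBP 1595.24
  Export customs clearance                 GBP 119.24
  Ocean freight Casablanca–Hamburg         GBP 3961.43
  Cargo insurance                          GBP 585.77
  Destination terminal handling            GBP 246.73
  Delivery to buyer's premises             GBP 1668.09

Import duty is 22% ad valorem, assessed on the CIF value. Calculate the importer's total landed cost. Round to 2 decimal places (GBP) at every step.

Total landed cost: GBP 464137.23

FOB: the seller bears costs until goods are on board at the origin port; the buyer bears freight, insurance and all costs thereafter.
Already in the invoice (seller's account under FOB): inland to port, export clearance — exclude.
CIF value = FOB price + freight + insurance = 374323.63 + 3961.43 + 585.77 = 378870.83
Import duty = 378870.83 × 22% = 83351.58
Buyer bears: freight 3961.43 + insurance 585.77 + destination terminal 246.73 + delivery 1668.09 + duty 83351.58 = 89813.60
Landed cost = invoice 374323.63 + 89813.60 = 464137.23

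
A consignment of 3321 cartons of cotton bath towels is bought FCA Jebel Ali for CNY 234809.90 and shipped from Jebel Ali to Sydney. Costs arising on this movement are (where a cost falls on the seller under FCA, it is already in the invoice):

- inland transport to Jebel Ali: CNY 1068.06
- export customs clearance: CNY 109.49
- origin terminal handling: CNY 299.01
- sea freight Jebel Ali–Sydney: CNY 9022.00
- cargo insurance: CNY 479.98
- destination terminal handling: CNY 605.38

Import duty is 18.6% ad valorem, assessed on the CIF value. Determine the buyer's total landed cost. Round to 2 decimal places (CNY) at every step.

Total landed cost: CNY 290713.90

FCA: the seller delivers export-cleared goods to the carrier; the buyer bears costs from that point.
Already in the invoice (seller's account under FCA): inland to port, export clearance — exclude.
CIF value = FCA price + origin terminal + freight + insurance = 234809.90 + 299.01 + 9022.00 + 479.98 = 244610.89
Import duty = 244610.89 × 18.6% = 45497.63
Buyer bears: origin terminal 299.01 + freight 9022.00 + insurance 479.98 + destination terminal 605.38 + duty 45497.63 = 55904.00
Landed cost = invoice 234809.90 + 55904.00 = 290713.90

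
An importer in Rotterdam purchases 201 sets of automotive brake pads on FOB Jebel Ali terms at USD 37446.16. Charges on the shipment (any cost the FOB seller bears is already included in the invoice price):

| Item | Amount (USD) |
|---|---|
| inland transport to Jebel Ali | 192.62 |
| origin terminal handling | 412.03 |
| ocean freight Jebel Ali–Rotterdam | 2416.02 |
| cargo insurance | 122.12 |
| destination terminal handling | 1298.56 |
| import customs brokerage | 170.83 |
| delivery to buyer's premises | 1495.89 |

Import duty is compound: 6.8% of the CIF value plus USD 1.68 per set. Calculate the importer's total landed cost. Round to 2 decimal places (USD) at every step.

FOB: the seller bears costs until goods are on board at the origin port; the buyer bears freight, insurance and all costs thereafter.
Already in the invoice (seller's account under FOB): inland to port, origin terminal — exclude.
CIF value = FOB price + freight + insurance = 37446.16 + 2416.02 + 122.12 = 39984.30
Ad valorem component: 39984.30 × 6.8% = 2718.93
Specific component: 201 × 1.68 = 337.68
Import duty = 2718.93 + 337.68 = 3056.61
Buyer bears: freight 2416.02 + insurance 122.12 + destination terminal 1298.56 + brokerage 170.83 + delivery 1495.89 + duty 3056.61 = 8560.03
Landed cost = invoice 37446.16 + 8560.03 = 46006.19

Total landed cost: USD 46006.19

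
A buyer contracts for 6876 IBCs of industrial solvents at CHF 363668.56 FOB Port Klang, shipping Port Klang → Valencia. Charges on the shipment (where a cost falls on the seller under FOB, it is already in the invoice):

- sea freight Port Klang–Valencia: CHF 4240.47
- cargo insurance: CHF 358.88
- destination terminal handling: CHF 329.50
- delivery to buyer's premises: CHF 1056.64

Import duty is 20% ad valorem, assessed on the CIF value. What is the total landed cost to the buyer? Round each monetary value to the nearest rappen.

FOB: the seller bears costs until goods are on board at the origin port; the buyer bears freight, insurance and all costs thereafter.
CIF value = FOB price + freight + insurance = 363668.56 + 4240.47 + 358.88 = 368267.91
Import duty = 368267.91 × 20% = 73653.58
Buyer bears: freight 4240.47 + insurance 358.88 + destination terminal 329.50 + delivery 1056.64 + duty 73653.58 = 79639.07
Landed cost = invoice 363668.56 + 79639.07 = 443307.63

Total landed cost: CHF 443307.63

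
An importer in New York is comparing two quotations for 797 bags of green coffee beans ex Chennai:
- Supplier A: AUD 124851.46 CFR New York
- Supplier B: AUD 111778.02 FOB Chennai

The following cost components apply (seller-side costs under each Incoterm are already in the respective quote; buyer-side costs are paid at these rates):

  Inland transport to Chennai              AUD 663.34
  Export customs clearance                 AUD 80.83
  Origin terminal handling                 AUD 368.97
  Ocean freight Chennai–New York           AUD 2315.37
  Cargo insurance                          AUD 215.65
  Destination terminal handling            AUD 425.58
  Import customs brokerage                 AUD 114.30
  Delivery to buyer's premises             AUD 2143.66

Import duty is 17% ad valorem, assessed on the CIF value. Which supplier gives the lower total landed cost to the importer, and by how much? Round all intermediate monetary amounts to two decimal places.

Supplier B is cheaper by AUD 12586.94

Supplier A (CFR):
CIF value = CFR price + insurance = 124851.46 + 215.65 = 125067.11
Import duty = 125067.11 × 17% = 21261.41
Buyer bears (A): 215.65 + 425.58 + 114.30 + 2143.66 = 2899.19
Landed cost (A) = invoice 124851.46 + 2899.19 + duty 21261.41 = 149012.06
Supplier B (FOB):
CIF value = FOB price + freight + insurance = 111778.02 + 2315.37 + 215.65 = 114309.04
Import duty = 114309.04 × 17% = 19432.54
Buyer bears (B): 2315.37 + 215.65 + 425.58 + 114.30 + 2143.66 = 5214.56
Landed cost (B) = invoice 111778.02 + 5214.56 + duty 19432.54 = 136425.12
Difference = |149012.06 − 136425.12| = 12586.94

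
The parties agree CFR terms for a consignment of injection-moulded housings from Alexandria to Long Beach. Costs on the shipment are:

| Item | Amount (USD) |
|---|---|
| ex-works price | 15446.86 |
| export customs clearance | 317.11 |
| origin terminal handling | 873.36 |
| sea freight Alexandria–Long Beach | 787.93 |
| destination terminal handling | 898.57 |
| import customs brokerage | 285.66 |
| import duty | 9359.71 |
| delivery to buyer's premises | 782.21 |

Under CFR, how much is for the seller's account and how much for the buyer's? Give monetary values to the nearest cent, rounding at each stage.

Seller: USD 17425.26; buyer: USD 11326.15

CFR: the seller pays costs through ocean freight to the destination port, but not insurance.
Seller's account: goods 15446.86 + export clearance 317.11 + origin terminal 873.36 + freight 787.93 = 17425.26
Buyer's account: destination terminal 898.57 + brokerage 285.66 + duty 9359.71 + delivery 782.21 = 11326.15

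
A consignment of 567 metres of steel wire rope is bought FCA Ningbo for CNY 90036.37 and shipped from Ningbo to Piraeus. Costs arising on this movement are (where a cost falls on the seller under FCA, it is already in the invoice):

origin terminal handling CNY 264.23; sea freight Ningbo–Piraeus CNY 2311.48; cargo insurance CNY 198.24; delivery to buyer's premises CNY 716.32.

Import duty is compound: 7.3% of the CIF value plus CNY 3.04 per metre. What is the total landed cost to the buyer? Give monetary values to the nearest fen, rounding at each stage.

FCA: the seller delivers export-cleared goods to the carrier; the buyer bears costs from that point.
CIF value = FCA price + origin terminal + freight + insurance = 90036.37 + 264.23 + 2311.48 + 198.24 = 92810.32
Ad valorem component: 92810.32 × 7.3% = 6775.15
Specific component: 567 × 3.04 = 1723.68
Import duty = 6775.15 + 1723.68 = 8498.83
Buyer bears: origin terminal 264.23 + freight 2311.48 + insurance 198.24 + delivery 716.32 + duty 8498.83 = 11989.10
Landed cost = invoice 90036.37 + 11989.10 = 102025.47

Total landed cost: CNY 102025.47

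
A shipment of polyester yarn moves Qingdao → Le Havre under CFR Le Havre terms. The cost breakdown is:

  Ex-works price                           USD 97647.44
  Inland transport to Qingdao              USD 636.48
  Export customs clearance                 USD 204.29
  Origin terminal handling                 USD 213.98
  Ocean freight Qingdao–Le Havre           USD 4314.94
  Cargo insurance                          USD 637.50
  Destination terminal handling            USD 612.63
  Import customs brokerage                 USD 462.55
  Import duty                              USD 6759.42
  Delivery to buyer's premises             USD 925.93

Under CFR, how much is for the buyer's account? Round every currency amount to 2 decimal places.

CFR: the seller pays costs through ocean freight to the destination port, but not insurance.
Seller's account: goods 97647.44 + inland to port 636.48 + export clearance 204.29 + origin terminal 213.98 + freight 4314.94 = 103017.13
Buyer's account: insurance 637.50 + destination terminal 612.63 + brokerage 462.55 + duty 6759.42 + delivery 925.93 = 9398.03

Buyer's account: USD 9398.03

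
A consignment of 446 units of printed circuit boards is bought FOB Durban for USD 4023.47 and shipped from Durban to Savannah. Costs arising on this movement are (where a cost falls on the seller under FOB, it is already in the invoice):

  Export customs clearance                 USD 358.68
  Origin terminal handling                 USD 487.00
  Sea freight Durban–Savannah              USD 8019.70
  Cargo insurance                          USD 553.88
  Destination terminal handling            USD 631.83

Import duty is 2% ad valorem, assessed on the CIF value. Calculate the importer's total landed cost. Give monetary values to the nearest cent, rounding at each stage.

Total landed cost: USD 13480.82

FOB: the seller bears costs until goods are on board at the origin port; the buyer bears freight, insurance and all costs thereafter.
Already in the invoice (seller's account under FOB): export clearance, origin terminal — exclude.
CIF value = FOB price + freight + insurance = 4023.47 + 8019.70 + 553.88 = 12597.05
Import duty = 12597.05 × 2% = 251.94
Buyer bears: freight 8019.70 + insurance 553.88 + destination terminal 631.83 + duty 251.94 = 9457.35
Landed cost = invoice 4023.47 + 9457.35 = 13480.82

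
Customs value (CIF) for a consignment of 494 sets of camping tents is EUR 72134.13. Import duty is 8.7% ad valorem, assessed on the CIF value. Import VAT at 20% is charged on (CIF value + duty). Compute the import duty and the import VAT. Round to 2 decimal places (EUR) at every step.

Import duty = 72134.13 × 8.7% = 6275.67
VAT base = CIF + duty = 72134.13 + 6275.67 = 78409.80
Import VAT = 78409.80 × 20% = 15681.96

Import duty: EUR 6275.67; import VAT: EUR 15681.96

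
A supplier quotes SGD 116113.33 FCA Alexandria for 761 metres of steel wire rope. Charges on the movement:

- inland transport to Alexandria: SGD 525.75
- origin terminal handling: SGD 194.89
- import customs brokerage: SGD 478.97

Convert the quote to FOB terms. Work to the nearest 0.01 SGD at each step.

FOB price: SGD 116308.22

Not relevant to the conversion: inland to port — on the seller under both FCA and FOB; already in the FCA price and stays in the FOB price. brokerage — on the buyer under both terms; not part of either seller's price.
From FCA to FOB, the seller additionally bears: origin terminal.
FOB price = 116113.33 + 194.89 = 116308.22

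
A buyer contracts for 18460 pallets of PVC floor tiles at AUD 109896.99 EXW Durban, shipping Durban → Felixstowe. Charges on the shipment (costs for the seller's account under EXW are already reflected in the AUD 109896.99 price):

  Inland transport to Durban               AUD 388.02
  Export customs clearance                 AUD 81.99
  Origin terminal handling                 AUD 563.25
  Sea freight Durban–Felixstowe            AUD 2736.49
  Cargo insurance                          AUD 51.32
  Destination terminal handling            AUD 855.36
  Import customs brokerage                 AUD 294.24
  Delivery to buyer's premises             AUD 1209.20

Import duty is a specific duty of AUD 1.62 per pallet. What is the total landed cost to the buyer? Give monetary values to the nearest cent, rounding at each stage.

EXW: the seller makes goods available at their premises; the buyer bears all onward costs.
CIF value = EXW price + inland to port + export clearance + origin terminal + freight + insurance = 109896.99 + 388.02 + 81.99 + 563.25 + 2736.49 + 51.32 = 113718.06
Import duty = 18460 × 1.62 = 29905.20
Buyer bears: inland to port 388.02 + export clearance 81.99 + origin terminal 563.25 + freight 2736.49 + insurance 51.32 + destination terminal 855.36 + brokerage 294.24 + delivery 1209.20 + duty 29905.20 = 36085.07
Landed cost = invoice 109896.99 + 36085.07 = 145982.06

Total landed cost: AUD 145982.06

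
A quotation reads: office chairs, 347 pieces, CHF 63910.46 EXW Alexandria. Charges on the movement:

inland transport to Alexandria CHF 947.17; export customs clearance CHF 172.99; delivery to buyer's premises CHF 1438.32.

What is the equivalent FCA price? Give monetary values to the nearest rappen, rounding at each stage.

FCA price: CHF 65030.62

Not relevant to the conversion: delivery — on the buyer under both terms; not part of either seller's price.
From EXW to FCA, the seller additionally bears: inland to port, export clearance.
FCA price = 63910.46 + 947.17 + 172.99 = 65030.62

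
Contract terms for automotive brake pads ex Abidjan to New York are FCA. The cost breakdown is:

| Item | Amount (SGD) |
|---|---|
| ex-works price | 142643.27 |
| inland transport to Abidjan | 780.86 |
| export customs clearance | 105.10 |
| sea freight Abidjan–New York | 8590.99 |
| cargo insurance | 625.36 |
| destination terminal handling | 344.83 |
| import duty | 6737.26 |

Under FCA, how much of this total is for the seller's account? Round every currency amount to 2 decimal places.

Seller's account: SGD 143529.23

FCA: the seller delivers export-cleared goods to the carrier; the buyer bears costs from that point.
Seller's account: goods 142643.27 + inland to port 780.86 + export clearance 105.10 = 143529.23
Buyer's account: freight 8590.99 + insurance 625.36 + destination terminal 344.83 + duty 6737.26 = 16298.44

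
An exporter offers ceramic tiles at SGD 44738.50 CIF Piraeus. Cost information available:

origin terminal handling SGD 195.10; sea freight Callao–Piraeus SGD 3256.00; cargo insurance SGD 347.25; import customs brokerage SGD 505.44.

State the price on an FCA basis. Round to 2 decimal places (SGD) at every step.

Not relevant to the conversion: brokerage — on the buyer under both terms; not part of either seller's price.
From CIF to FCA, the seller no longer bears: origin terminal, freight, insurance.
FCA price = 44738.50 − 195.10 − 3256.00 − 347.25 = 40940.15

FCA price: SGD 40940.15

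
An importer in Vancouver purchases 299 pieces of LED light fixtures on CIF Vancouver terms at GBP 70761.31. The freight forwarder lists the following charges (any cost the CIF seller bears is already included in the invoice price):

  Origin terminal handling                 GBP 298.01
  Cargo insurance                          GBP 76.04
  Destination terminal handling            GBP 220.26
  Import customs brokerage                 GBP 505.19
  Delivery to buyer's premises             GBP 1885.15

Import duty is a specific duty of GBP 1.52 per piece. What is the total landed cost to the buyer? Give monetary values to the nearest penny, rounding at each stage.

CIF: the seller pays costs through ocean freight and marine insurance to the destination port.
Already in the invoice (seller's account under CIF): origin terminal, insurance — exclude.
The CIF price already equals the CIF value: 70761.31
Import duty = 299 × 1.52 = 454.48
Buyer bears: destination terminal 220.26 + brokerage 505.19 + delivery 1885.15 + duty 454.48 = 3065.08
Landed cost = invoice 70761.31 + 3065.08 = 73826.39

Total landed cost: GBP 73826.39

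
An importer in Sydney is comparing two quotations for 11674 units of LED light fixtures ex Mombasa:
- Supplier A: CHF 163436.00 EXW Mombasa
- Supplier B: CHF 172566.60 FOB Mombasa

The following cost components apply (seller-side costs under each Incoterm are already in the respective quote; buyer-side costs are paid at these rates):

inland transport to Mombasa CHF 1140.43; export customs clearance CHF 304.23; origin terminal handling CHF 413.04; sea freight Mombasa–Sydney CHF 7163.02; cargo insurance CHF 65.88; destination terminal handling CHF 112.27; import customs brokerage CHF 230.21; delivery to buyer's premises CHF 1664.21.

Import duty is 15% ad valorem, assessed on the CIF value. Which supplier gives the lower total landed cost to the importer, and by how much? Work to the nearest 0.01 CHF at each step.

Supplier A (EXW):
CIF value = EXW price + inland to port + export clearance + origin terminal + freight + insurance = 163436.00 + 1140.43 + 304.23 + 413.04 + 7163.02 + 65.88 = 172522.60
Import duty = 172522.60 × 15% = 25878.39
Buyer bears (A): 1140.43 + 304.23 + 413.04 + 7163.02 + 65.88 + 112.27 + 230.21 + 1664.21 = 11093.29
Landed cost (A) = invoice 163436.00 + 11093.29 + duty 25878.39 = 200407.68
Supplier B (FOB):
CIF value = FOB price + freight + insurance = 172566.60 + 7163.02 + 65.88 = 179795.50
Import duty = 179795.50 × 15% = 26969.33
Buyer bears (B): 7163.02 + 65.88 + 112.27 + 230.21 + 1664.21 = 9235.59
Landed cost (B) = invoice 172566.60 + 9235.59 + duty 26969.33 = 208771.52
Difference = |200407.68 − 208771.52| = 8363.84

Supplier A is cheaper by CHF 8363.84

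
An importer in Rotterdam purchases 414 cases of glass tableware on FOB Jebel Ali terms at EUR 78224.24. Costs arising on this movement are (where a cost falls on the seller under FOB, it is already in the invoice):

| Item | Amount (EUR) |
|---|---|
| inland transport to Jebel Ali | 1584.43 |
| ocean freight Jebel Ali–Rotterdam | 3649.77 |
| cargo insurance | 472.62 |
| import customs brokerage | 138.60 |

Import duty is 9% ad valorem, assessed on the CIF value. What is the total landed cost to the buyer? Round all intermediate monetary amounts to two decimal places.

FOB: the seller bears costs until goods are on board at the origin port; the buyer bears freight, insurance and all costs thereafter.
Already in the invoice (seller's account under FOB): inland to port — exclude.
CIF value = FOB price + freight + insurance = 78224.24 + 3649.77 + 472.62 = 82346.63
Import duty = 82346.63 × 9% = 7411.20
Buyer bears: freight 3649.77 + insurance 472.62 + brokerage 138.60 + duty 7411.20 = 11672.19
Landed cost = invoice 78224.24 + 11672.19 = 89896.43

Total landed cost: EUR 89896.43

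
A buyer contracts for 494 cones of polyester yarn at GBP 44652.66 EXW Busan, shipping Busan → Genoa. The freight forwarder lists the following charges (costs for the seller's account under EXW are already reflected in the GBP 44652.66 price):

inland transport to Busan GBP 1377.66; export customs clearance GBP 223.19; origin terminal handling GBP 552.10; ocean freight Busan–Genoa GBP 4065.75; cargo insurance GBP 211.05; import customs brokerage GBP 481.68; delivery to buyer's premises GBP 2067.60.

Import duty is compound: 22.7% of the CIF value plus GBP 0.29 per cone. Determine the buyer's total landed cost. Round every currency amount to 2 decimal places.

Total landed cost: GBP 65370.66

EXW: the seller makes goods available at their premises; the buyer bears all onward costs.
CIF value = EXW price + inland to port + export clearance + origin terminal + freight + insurance = 44652.66 + 1377.66 + 223.19 + 552.10 + 4065.75 + 211.05 = 51082.41
Ad valorem component: 51082.41 × 22.7% = 11595.71
Specific component: 494 × 0.29 = 143.26
Import duty = 11595.71 + 143.26 = 11738.97
Buyer bears: inland to port 1377.66 + export clearance 223.19 + origin terminal 552.10 + freight 4065.75 + insurance 211.05 + brokerage 481.68 + delivery 2067.60 + duty 11738.97 = 20718.00
Landed cost = invoice 44652.66 + 20718.00 = 65370.66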